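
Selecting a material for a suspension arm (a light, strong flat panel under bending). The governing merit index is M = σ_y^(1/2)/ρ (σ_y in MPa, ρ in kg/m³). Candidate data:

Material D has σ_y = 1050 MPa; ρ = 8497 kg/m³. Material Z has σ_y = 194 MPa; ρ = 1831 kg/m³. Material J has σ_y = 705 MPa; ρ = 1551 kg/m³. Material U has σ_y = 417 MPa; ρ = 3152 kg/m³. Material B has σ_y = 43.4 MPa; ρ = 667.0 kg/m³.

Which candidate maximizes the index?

Per-candidate index values:
  material J: M = 17.1×10⁻³
  material B: M = 9.88×10⁻³
  material Z: M = 7.61×10⁻³
  material U: M = 6.48×10⁻³
  material D: M = 3.81×10⁻³
Material J ranks first.

material J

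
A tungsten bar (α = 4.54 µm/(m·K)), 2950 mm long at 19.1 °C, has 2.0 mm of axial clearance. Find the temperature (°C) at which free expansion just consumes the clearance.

168 °C

α·L₀·ΔT = 2.0 mm ⇒ ΔT = 2.0 / (4.54×10⁻⁶ × 2950.0) = 149.3 K.
T = 19.1 + 149.3 = 168.4 °C.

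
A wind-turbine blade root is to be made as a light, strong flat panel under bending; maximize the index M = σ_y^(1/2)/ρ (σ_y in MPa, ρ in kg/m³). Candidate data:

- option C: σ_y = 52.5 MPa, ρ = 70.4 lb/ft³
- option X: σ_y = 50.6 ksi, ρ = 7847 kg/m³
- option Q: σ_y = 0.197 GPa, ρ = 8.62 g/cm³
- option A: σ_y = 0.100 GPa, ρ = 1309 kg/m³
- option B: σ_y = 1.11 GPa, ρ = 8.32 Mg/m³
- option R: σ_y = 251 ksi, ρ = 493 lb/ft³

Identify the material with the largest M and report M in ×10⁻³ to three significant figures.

option A, M = 7.64×10⁻³

In SI units:
  option C: σ_y = 52.50 MPa, ρ = 1128 kg/m³
  option X: σ_y = 348.9 MPa, ρ = 7847 kg/m³
  option Q: σ_y = 197.0 MPa, ρ = 8620 kg/m³
  option A: σ_y = 100.0 MPa, ρ = 1309 kg/m³
  option B: σ_y = 1110 MPa, ρ = 8320 kg/m³
  option R: σ_y = 1731 MPa, ρ = 7897 kg/m³
  option A: M = 7.64×10⁻³
  option C: M = 6.43×10⁻³
  option R: M = 5.27×10⁻³
  option B: M = 4.00×10⁻³
  option X: M = 2.38×10⁻³
  option Q: M = 1.63×10⁻³
The maximum is for option A.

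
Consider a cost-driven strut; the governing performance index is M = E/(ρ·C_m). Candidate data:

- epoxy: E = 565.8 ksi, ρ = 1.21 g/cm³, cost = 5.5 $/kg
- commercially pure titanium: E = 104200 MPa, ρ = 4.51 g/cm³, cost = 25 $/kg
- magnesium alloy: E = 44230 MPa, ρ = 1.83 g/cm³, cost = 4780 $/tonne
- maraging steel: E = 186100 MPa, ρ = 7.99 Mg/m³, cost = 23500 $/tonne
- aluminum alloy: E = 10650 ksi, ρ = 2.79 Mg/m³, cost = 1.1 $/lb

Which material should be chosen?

In SI units:
  epoxy: E = 3.901 GPa, ρ = 1210 kg/m³, cost = 5.500 $/kg
  commercially pure titanium: E = 104.2 GPa, ρ = 4510 kg/m³, cost = 25.00 $/kg
  magnesium alloy: E = 44.23 GPa, ρ = 1830 kg/m³, cost = 4.780 $/kg
  maraging steel: E = 186.1 GPa, ρ = 7990 kg/m³, cost = 23.50 $/kg
  aluminum alloy: E = 73.43 GPa, ρ = 2790 kg/m³, cost = 2.425 $/kg
  aluminum alloy: M = 10.9 MN·m per $
  magnesium alloy: M = 5.06 MN·m per $
  maraging steel: M = 0.991 MN·m per $
  commercially pure titanium: M = 0.924 MN·m per $
  epoxy: M = 0.586 MN·m per $
Aluminum alloy has the largest M.

aluminum alloy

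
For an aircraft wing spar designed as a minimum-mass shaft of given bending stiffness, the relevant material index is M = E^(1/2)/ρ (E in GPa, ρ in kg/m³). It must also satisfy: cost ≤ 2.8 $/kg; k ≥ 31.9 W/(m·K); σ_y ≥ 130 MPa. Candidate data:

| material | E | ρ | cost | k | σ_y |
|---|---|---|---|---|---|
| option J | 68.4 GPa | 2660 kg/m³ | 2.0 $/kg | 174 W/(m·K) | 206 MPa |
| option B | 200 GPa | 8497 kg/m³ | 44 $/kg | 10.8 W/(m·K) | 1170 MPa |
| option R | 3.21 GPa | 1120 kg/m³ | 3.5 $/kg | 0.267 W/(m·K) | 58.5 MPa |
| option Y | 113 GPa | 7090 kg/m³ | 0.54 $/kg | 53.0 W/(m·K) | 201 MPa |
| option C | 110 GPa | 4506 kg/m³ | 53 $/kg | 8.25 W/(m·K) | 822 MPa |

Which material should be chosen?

Screen on constraints: cost ≤ 2.8 $/kg; k ≥ 31.9 W/(m·K); σ_y ≥ 130 MPa. Survivors: option J, option Y.
Computing M directly (units already consistent):
  option J: M = 3.11×10⁻³
  option Y: M = 1.50×10⁻³
Highest index: option J.

option J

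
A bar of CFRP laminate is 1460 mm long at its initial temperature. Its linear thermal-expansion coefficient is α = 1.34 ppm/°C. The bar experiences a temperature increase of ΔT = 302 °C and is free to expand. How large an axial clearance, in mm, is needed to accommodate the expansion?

ΔL = α·L₀·ΔT = 1.34×10⁻⁶ × 1460 mm × 302.0 K = 0.591 mm.

0.591 mm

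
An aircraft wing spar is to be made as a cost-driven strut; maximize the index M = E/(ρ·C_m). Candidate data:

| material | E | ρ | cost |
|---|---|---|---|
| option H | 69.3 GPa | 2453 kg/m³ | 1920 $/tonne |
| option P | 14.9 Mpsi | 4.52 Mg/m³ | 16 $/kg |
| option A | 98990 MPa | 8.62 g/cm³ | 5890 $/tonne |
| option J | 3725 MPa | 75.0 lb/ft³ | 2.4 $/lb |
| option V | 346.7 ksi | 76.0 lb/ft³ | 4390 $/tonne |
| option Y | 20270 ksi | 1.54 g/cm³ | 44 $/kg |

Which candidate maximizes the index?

option H

Putting every candidate on a common basis:
  option H: E = 69.30 GPa, ρ = 2453 kg/m³, cost = 1.920 $/kg
  option P: E = 102.7 GPa, ρ = 4520 kg/m³, cost = 16.00 $/kg
  option A: E = 98.99 GPa, ρ = 8620 kg/m³, cost = 5.890 $/kg
  option J: E = 3.725 GPa, ρ = 1201 kg/m³, cost = 5.291 $/kg
  option V: E = 2.390 GPa, ρ = 1217 kg/m³, cost = 4.390 $/kg
  option Y: E = 139.8 GPa, ρ = 1540 kg/m³, cost = 44.00 $/kg
  option H: M = 14.7 MN·m per $
  option Y: M = 2.06 MN·m per $
  option A: M = 1.95 MN·m per $
  option P: M = 1.42 MN·m per $
  option J: M = 0.586 MN·m per $
  option V: M = 0.447 MN·m per $
Option H has the largest M.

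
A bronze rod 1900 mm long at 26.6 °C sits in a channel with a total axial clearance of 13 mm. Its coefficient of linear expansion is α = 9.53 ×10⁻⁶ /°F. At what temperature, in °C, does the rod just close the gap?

α = 9.53×10⁻⁶/°F × 9/5 = 17.2×10⁻⁶/K.
α·L₀·ΔT = 13.0 mm ⇒ ΔT = 13.0 / (17.2×10⁻⁶ × 1900.0) = 398.9 K.
T = 26.6 + 398.9 = 425.5 °C.

425 °C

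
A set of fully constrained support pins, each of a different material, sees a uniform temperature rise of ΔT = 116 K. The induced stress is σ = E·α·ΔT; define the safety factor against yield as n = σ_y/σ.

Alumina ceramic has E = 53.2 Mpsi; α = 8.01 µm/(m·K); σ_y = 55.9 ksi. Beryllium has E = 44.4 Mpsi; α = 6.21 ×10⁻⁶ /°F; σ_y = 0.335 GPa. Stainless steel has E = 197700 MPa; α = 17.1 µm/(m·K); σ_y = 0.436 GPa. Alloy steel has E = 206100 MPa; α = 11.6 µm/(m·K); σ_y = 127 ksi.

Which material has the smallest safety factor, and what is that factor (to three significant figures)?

In consistent units (E in GPa, α in ×10⁻⁶/K, σ_y in MPa):
  alumina ceramic: E = 366.8, α = 8.01, σ_y = 385.4 → σ = 341 MPa, n = 1.13
  beryllium: E = 306.1, α = 11.2, σ_y = 335.0 → σ = 397 MPa, n = 0.844
  stainless steel: E = 197.7, α = 17.1, σ_y = 436.0 → σ = 392 MPa, n = 1.11
  alloy steel: E = 206.1, α = 11.6, σ_y = 875.6 → σ = 277 MPa, n = 3.16
The minimum is beryllium at n = 0.844.

beryllium, n = 0.844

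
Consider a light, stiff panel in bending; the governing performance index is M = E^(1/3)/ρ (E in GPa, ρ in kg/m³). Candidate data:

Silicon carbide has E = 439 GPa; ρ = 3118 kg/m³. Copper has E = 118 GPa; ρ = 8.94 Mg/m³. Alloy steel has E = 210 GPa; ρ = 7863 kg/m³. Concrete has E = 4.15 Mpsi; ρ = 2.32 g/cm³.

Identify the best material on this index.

In SI units:
  silicon carbide: E = 439.0 GPa, ρ = 3118 kg/m³
  copper: E = 118.0 GPa, ρ = 8940 kg/m³
  alloy steel: E = 210.0 GPa, ρ = 7863 kg/m³
  concrete: E = 28.61 GPa, ρ = 2320 kg/m³
  silicon carbide: M = 2.44×10⁻³
  concrete: M = 1.32×10⁻³
  alloy steel: M = 0.756×10⁻³
  copper: M = 0.549×10⁻³
Silicon carbide has the largest M.

silicon carbide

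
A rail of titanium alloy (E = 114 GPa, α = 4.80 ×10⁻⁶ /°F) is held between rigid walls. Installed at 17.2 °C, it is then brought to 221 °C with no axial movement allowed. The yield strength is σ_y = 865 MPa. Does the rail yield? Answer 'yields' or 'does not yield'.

does not yield

α = 4.80×10⁻⁶/°F × 9/5 = 8.64×10⁻⁶/K.
ΔT = 203.8 K. Constrained thermal stress σ = E·α·ΔT = 114.0×10³ MPa × 8.64×10⁻⁶ × 203.8 = 201 MPa (compressive).
Compare to σ_y = 865 MPa: σ < σ_y, so it does not yield.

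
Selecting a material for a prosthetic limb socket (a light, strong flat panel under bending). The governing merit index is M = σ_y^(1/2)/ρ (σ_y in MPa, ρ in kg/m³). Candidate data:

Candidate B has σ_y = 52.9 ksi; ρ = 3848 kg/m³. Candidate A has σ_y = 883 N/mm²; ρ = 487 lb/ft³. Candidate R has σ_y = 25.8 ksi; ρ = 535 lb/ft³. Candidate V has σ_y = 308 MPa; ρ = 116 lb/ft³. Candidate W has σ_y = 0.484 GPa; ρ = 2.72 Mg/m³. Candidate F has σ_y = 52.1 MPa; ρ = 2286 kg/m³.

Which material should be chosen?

Normalizing units and computing the index:
  candidate B: σ_y = 364.7 MPa, ρ = 3848 kg/m³
  candidate A: σ_y = 883.0 MPa, ρ = 7801 kg/m³
  candidate R: σ_y = 177.9 MPa, ρ = 8570 kg/m³
  candidate V: σ_y = 308.0 MPa, ρ = 1858 kg/m³
  candidate W: σ_y = 484.0 MPa, ρ = 2720 kg/m³
  candidate F: σ_y = 52.10 MPa, ρ = 2286 kg/m³
  candidate V: M = 9.44×10⁻³
  candidate W: M = 8.09×10⁻³
  candidate B: M = 4.96×10⁻³
  candidate A: M = 3.81×10⁻³
  candidate F: M = 3.16×10⁻³
  candidate R: M = 1.56×10⁻³
The maximum is for candidate V.

candidate V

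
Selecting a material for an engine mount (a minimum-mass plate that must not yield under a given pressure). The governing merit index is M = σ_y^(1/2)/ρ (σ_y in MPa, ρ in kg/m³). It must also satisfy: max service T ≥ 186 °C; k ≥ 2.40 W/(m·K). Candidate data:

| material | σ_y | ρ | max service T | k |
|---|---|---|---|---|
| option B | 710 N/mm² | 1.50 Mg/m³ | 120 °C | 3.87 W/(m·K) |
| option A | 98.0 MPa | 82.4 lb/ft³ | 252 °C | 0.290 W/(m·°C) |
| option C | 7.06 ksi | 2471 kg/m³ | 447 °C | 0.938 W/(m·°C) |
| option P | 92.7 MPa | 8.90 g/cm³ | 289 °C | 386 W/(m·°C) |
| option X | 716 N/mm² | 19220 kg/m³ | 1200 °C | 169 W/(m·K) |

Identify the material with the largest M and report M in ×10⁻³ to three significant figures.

option X, M = 1.39×10⁻³

Screen on constraints: max service T ≥ 186 °C; k ≥ 2.40 W/(m·K). Survivors: option P, option X.
Convert each candidate to consistent units, then evaluate M:
  option P: σ_y = 92.70 MPa, ρ = 8900 kg/m³
  option X: σ_y = 716.0 MPa, ρ = 19220 kg/m³
  option X: M = 1.39×10⁻³
  option P: M = 1.08×10⁻³
The maximum is for option X.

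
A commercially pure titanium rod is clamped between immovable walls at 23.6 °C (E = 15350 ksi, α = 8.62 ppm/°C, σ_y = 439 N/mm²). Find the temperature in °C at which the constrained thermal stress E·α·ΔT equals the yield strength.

E = 15350 ksi = 105.8 GPa.
σ_y = 439 N/mm² = 439.0 MPa.
E·α·ΔT = 439.0 MPa ⇒ ΔT = 439.0 / (105.8×10³ × 8.62×10⁻⁶) = 481.2 K.
T = 23.6 + 481.2 = 504.8 °C.

505 °C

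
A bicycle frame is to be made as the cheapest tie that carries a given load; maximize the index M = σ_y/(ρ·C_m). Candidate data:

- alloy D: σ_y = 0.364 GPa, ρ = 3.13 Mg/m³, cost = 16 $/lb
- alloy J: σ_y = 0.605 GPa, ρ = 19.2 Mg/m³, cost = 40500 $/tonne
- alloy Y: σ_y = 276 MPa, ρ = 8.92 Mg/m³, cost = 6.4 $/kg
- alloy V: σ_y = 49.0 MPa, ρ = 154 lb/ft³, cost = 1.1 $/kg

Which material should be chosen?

Convert each candidate to consistent units, then evaluate M:
  alloy D: σ_y = 364.0 MPa, ρ = 3130 kg/m³, cost = 35.27 $/kg
  alloy J: σ_y = 605.0 MPa, ρ = 19200 kg/m³, cost = 40.50 $/kg
  alloy Y: σ_y = 276.0 MPa, ρ = 8920 kg/m³, cost = 6.400 $/kg
  alloy V: σ_y = 49.00 MPa, ρ = 2467 kg/m³, cost = 1.100 $/kg
  alloy V: M = 18.1 kN·m per $
  alloy Y: M = 4.83 kN·m per $
  alloy D: M = 3.30 kN·m per $
  alloy J: M = 0.778 kN·m per $
Highest index: alloy V.

alloy V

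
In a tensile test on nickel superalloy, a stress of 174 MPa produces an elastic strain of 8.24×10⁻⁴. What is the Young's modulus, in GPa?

211 GPa

E = σ/ε = 174 MPa / 8.24×10⁻⁴ = 211200 MPa = 211 GPa.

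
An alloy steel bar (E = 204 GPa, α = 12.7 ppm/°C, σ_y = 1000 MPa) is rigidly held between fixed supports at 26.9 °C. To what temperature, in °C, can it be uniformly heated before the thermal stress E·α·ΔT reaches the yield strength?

413 °C

E·α·ΔT = 1000 MPa ⇒ ΔT = 1000 / (204.0×10³ × 12.7×10⁻⁶) = 386.0 K.
T = 26.9 + 386.0 = 412.9 °C.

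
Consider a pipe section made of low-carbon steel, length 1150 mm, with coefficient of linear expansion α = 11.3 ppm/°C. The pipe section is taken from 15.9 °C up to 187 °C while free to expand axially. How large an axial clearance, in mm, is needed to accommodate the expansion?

ΔT = 187 − 15.9 = 171.1 K.
ΔL = α·L₀·ΔT = 11.3×10⁻⁶ × 1150 mm × 171.1 K = 2.22 mm.

2.22 mm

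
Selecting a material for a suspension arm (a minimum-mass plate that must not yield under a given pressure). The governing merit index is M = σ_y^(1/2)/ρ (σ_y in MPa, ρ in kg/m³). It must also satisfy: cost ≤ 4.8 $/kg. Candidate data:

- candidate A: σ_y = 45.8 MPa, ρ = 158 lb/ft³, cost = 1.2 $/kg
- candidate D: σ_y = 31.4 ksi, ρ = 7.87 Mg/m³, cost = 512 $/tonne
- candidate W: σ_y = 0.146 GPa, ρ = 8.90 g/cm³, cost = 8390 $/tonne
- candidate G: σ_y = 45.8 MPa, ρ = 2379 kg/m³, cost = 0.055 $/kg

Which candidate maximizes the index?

candidate G

Screen on constraints: cost ≤ 4.8 $/kg. Survivors: candidate A, candidate D, candidate G.
After converting to SI:
  candidate A: σ_y = 45.80 MPa, ρ = 2531 kg/m³
  candidate D: σ_y = 216.5 MPa, ρ = 7870 kg/m³
  candidate G: σ_y = 45.80 MPa, ρ = 2379 kg/m³
  candidate G: M = 2.84×10⁻³
  candidate A: M = 2.67×10⁻³
  candidate D: M = 1.87×10⁻³
Candidate G ranks first.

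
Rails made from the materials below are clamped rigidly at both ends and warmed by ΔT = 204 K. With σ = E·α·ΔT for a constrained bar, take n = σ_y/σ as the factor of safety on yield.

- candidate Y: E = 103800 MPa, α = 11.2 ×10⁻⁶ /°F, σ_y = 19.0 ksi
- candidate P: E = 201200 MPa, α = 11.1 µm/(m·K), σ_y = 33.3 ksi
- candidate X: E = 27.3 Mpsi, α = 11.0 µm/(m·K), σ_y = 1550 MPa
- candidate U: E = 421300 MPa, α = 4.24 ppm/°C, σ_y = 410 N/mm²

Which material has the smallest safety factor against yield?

candidate Y

In consistent units (E in GPa, α in ×10⁻⁶/K, σ_y in MPa):
  candidate Y: E = 103.8, α = 20.2, σ_y = 131.0 → σ = 427 MPa, n = 0.307
  candidate P: E = 201.2, α = 11.1, σ_y = 229.6 → σ = 456 MPa, n = 0.504
  candidate X: E = 188.2, α = 11.0, σ_y = 1550 → σ = 422 MPa, n = 3.67
  candidate U: E = 421.3, α = 4.24, σ_y = 410.0 → σ = 364 MPa, n = 1.13
Smallest n: candidate Y with n = 0.307.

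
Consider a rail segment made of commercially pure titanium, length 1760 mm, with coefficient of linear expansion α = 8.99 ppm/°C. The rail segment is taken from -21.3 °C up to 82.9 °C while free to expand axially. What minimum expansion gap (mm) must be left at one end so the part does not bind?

ΔT = 82.9 − (-21.3) = 104.2 K.
ΔL = α·L₀·ΔT = 8.99×10⁻⁶ × 1760 mm × 104.2 K = 1.65 mm.

1.65 mm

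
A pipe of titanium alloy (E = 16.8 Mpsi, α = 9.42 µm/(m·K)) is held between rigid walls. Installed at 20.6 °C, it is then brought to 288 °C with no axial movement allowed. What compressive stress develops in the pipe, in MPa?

292 MPa

E = 16.8 Mpsi = 115.8 GPa.
ΔT = 267.4 K. Constrained thermal stress σ = E·α·ΔT = 115.8×10³ MPa × 9.42×10⁻⁶ × 267.4 = 292 MPa (compressive).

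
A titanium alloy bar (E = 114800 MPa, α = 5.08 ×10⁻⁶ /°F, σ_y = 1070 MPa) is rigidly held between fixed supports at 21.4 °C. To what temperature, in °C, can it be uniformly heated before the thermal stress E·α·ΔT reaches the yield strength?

1040 °C

E = 114800 MPa = 114.8 GPa.
α = 5.08×10⁻⁶/°F × 9/5 = 9.14×10⁻⁶/K.
E·α·ΔT = 1070 MPa ⇒ ΔT = 1070 / (114.8×10³ × 9.14×10⁻⁶) = 1019 K.
T = 21.4 + 1019 = 1041 °C.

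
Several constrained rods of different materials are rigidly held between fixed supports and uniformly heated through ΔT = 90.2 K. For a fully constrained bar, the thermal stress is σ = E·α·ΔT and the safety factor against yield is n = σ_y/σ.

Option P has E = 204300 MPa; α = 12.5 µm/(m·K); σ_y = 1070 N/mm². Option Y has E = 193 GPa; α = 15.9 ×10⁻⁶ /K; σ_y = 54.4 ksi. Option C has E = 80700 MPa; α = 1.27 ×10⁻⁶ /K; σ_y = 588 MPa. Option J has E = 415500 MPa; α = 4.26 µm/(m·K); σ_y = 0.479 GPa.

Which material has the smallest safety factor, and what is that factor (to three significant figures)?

In consistent units (E in GPa, α in ×10⁻⁶/K, σ_y in MPa):
  option P: E = 204.3, α = 12.5, σ_y = 1070 → σ = 230 MPa, n = 4.65
  option Y: E = 193.0, α = 15.9, σ_y = 375.1 → σ = 277 MPa, n = 1.36
  option C: E = 80.70, α = 1.27, σ_y = 588.0 → σ = 9.24 MPa, n = 63.6
  option J: E = 415.5, α = 4.26, σ_y = 479.0 → σ = 160 MPa, n = 3.00
The minimum is option Y at n = 1.36.

option Y, n = 1.36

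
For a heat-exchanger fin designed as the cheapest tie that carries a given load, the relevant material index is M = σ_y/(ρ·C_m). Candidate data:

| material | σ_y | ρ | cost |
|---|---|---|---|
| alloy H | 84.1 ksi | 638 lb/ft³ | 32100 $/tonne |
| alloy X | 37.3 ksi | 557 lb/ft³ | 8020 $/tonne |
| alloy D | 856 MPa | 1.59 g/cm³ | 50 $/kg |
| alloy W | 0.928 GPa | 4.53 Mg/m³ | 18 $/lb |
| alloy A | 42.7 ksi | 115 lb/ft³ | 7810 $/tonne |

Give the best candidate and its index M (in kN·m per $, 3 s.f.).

Putting every candidate on a common basis:
  alloy H: σ_y = 579.8 MPa, ρ = 10220 kg/m³, cost = 32.10 $/kg
  alloy X: σ_y = 257.2 MPa, ρ = 8922 kg/m³, cost = 8.020 $/kg
  alloy D: σ_y = 856.0 MPa, ρ = 1590 kg/m³, cost = 50.00 $/kg
  alloy W: σ_y = 928.0 MPa, ρ = 4530 kg/m³, cost = 39.68 $/kg
  alloy A: σ_y = 294.4 MPa, ρ = 1842 kg/m³, cost = 7.810 $/kg
  alloy A: M = 20.5 kN·m per $
  alloy D: M = 10.8 kN·m per $
  alloy W: M = 5.16 kN·m per $
  alloy X: M = 3.59 kN·m per $
  alloy H: M = 1.77 kN·m per $
Alloy A ranks first.

alloy A, M = 20.5 kN·m per $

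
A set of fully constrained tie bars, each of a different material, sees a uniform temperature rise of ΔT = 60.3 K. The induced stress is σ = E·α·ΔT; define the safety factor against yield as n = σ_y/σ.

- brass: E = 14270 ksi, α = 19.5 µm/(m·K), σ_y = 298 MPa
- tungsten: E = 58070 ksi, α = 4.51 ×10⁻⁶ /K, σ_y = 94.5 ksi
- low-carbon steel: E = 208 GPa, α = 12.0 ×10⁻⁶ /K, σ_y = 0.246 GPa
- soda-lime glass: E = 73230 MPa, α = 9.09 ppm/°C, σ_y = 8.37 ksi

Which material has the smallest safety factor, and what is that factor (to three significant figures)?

With everything in SI (GPa, ×10⁻⁶/K, MPa):
  brass: E = 98.39, α = 19.5, σ_y = 298.0 → σ = 116 MPa, n = 2.58
  tungsten: E = 400.4, α = 4.51, σ_y = 651.6 → σ = 109 MPa, n = 5.98
  low-carbon steel: E = 208.0, α = 12.0, σ_y = 246.0 → σ = 151 MPa, n = 1.63
  soda-lime glass: E = 73.23, α = 9.09, σ_y = 57.71 → σ = 40.1 MPa, n = 1.44
Soda-lime glass has the lowest safety factor, n = 1.44.

soda-lime glass, n = 1.44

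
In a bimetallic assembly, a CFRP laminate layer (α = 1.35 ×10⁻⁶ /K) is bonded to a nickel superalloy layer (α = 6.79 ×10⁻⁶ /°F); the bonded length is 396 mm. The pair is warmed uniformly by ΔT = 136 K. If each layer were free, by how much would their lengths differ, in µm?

nickel superalloy: α = 6.79×10⁻⁶/°F × 9/5 = 12.2×10⁻⁶/K.
Δα = |1.35 − 12.2|×10⁻⁶/K = 10.9×10⁻⁶/K.
ΔL_mismatch = Δα·L·ΔT = 10.9×10⁻⁶ × 396.0 mm × 136.0 K = 586 µm.

586 µm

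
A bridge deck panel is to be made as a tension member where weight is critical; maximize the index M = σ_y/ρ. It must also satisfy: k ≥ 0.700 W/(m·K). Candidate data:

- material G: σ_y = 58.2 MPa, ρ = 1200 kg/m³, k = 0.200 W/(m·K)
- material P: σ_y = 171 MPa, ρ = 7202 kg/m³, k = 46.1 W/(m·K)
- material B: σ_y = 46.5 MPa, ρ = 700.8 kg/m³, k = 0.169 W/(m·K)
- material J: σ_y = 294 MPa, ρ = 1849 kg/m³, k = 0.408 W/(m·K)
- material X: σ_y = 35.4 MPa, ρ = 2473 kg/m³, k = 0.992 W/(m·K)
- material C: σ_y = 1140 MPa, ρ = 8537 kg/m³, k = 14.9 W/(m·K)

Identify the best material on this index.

Screen on constraints: k ≥ 0.700 W/(m·K). Survivors: material P, material X, material C.
Evaluate M for each candidate:
  material C: M = 134 kN·m/kg
  material P: M = 23.7 kN·m/kg
  material X: M = 14.3 kN·m/kg
The maximum is for material C.

material C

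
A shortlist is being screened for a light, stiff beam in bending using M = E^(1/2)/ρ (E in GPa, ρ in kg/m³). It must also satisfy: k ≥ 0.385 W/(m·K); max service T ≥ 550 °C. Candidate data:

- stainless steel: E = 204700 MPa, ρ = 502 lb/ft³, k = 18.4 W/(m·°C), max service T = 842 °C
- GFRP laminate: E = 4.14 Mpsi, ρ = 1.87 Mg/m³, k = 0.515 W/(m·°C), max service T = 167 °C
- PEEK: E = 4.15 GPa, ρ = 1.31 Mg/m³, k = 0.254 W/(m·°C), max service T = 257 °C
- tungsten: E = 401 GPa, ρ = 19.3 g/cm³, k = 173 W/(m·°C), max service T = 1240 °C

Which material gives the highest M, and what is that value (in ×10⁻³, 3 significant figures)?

stainless steel, M = 1.78×10⁻³

Screen on constraints: k ≥ 0.385 W/(m·K); max service T ≥ 550 °C. Survivors: stainless steel, tungsten.
Normalizing units and computing the index:
  stainless steel: E = 204.7 GPa, ρ = 8041 kg/m³
  tungsten: E = 401.0 GPa, ρ = 19300 kg/m³
  stainless steel: M = 1.78×10⁻³
  tungsten: M = 1.04×10⁻³
The maximum is for stainless steel.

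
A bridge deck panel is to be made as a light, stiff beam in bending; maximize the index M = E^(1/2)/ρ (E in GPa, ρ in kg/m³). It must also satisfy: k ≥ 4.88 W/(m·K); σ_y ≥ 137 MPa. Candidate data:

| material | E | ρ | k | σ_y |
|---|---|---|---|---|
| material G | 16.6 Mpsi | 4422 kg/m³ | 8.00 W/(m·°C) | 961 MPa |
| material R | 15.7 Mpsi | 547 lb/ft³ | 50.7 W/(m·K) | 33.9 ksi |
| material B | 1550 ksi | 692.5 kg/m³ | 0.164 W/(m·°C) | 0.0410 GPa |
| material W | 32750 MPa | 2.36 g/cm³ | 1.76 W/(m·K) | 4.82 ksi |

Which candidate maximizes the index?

Screen on constraints: k ≥ 4.88 W/(m·K); σ_y ≥ 137 MPa. Survivors: material G, material R.
After converting to SI:
  material G: E = 114.5 GPa, ρ = 4422 kg/m³
  material R: E = 108.2 GPa, ρ = 8762 kg/m³
  material G: M = 2.42×10⁻³
  material R: M = 1.19×10⁻³
Material G ranks first.

material G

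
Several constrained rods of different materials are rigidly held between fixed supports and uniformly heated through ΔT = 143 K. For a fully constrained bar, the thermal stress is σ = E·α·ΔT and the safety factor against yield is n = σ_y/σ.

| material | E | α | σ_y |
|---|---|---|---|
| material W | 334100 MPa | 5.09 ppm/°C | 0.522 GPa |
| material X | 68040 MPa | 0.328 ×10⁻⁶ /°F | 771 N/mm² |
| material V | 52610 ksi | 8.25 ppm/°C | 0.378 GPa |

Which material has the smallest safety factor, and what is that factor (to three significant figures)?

Per material, after unit conversion:
  material W: E = 334.1, α = 5.09, σ_y = 522.0 → σ = 243 MPa, n = 2.15
  material X: E = 68.04, α = 0.590, σ_y = 771.0 → σ = 5.74 MPa, n = 134
  material V: E = 362.7, α = 8.25, σ_y = 378.0 → σ = 428 MPa, n = 0.883
Material V has the lowest safety factor, n = 0.883.

material V, n = 0.883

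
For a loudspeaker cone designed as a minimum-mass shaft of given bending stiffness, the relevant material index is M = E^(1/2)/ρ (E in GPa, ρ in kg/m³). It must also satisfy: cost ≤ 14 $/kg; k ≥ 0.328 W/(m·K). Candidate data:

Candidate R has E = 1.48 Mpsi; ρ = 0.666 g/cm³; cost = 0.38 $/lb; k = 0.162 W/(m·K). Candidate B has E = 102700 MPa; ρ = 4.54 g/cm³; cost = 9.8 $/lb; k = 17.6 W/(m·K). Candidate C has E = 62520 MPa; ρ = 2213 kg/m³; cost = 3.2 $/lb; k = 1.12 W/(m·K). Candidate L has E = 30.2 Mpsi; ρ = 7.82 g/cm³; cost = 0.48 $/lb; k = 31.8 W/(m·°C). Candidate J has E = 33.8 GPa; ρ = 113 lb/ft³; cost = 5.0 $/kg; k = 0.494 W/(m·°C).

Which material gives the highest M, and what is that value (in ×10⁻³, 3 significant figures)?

Screen on constraints: cost ≤ 14 $/kg; k ≥ 0.328 W/(m·K). Survivors: candidate C, candidate L, candidate J.
After converting to SI:
  candidate C: E = 62.52 GPa, ρ = 2213 kg/m³
  candidate L: E = 208.2 GPa, ρ = 7820 kg/m³
  candidate J: E = 33.80 GPa, ρ = 1810 kg/m³
  candidate C: M = 3.57×10⁻³
  candidate J: M = 3.21×10⁻³
  candidate L: M = 1.85×10⁻³
Highest index: candidate C.

candidate C, M = 3.57×10⁻³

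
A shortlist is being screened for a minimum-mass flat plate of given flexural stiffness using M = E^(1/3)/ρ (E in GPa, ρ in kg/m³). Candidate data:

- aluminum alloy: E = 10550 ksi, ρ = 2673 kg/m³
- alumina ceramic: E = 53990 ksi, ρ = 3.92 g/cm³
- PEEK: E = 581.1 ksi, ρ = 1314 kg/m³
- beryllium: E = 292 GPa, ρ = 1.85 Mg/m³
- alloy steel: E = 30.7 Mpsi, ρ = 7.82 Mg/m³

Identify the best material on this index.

beryllium

Putting every candidate on a common basis:
  aluminum alloy: E = 72.74 GPa, ρ = 2673 kg/m³
  alumina ceramic: E = 372.2 GPa, ρ = 3920 kg/m³
  PEEK: E = 4.007 GPa, ρ = 1314 kg/m³
  beryllium: E = 292.0 GPa, ρ = 1850 kg/m³
  alloy steel: E = 211.7 GPa, ρ = 7820 kg/m³
  beryllium: M = 3.59×10⁻³
  alumina ceramic: M = 1.84×10⁻³
  aluminum alloy: M = 1.56×10⁻³
  PEEK: M = 1.21×10⁻³
  alloy steel: M = 0.762×10⁻³
Beryllium has the largest M.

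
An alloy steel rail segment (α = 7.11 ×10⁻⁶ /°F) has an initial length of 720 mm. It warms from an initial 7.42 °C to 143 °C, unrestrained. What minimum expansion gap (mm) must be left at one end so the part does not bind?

Convert α: 7.11×10⁻⁶/°F × (9/5) = 12.8×10⁻⁶/K.
ΔT = 143 − 7.42 = 135.6 K.
ΔL = α·L₀·ΔT = 12.8×10⁻⁶ × 720 mm × 135.6 K = 1.25 mm.

1.25 mm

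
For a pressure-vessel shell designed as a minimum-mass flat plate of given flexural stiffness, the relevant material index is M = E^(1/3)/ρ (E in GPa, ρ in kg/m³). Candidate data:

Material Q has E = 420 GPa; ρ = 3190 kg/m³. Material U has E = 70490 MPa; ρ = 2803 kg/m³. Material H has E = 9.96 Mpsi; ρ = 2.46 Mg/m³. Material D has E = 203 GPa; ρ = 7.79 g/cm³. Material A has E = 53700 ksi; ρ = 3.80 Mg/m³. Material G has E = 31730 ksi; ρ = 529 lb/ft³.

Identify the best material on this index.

material Q

Convert each candidate to consistent units, then evaluate M:
  material Q: E = 420.0 GPa, ρ = 3190 kg/m³
  material U: E = 70.49 GPa, ρ = 2803 kg/m³
  material H: E = 68.67 GPa, ρ = 2460 kg/m³
  material D: E = 203.0 GPa, ρ = 7790 kg/m³
  material A: E = 370.2 GPa, ρ = 3800 kg/m³
  material G: E = 218.8 GPa, ρ = 8474 kg/m³
  material Q: M = 2.35×10⁻³
  material A: M = 1.89×10⁻³
  material H: M = 1.66×10⁻³
  material U: M = 1.47×10⁻³
  material D: M = 0.754×10⁻³
  material G: M = 0.711×10⁻³
The maximum is for material Q.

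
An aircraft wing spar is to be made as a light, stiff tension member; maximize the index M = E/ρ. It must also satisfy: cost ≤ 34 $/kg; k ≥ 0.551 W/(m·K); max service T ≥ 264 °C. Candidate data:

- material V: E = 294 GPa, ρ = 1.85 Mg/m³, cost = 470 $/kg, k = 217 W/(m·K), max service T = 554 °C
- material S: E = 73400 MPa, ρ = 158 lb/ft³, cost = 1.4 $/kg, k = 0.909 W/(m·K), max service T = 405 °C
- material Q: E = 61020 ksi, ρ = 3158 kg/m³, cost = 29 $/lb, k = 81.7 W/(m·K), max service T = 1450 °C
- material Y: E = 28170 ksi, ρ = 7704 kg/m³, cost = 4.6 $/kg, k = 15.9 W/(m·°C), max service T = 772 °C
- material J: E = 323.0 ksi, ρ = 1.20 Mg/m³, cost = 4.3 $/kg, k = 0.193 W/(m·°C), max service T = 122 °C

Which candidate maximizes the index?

Screen on constraints: cost ≤ 34 $/kg; k ≥ 0.551 W/(m·K); max service T ≥ 264 °C. Survivors: material S, material Y.
In SI units:
  material S: E = 73.40 GPa, ρ = 2531 kg/m³
  material Y: E = 194.2 GPa, ρ = 7704 kg/m³
  material S: M = 29.0 MN·m/kg
  material Y: M = 25.2 MN·m/kg
Material S ranks first.

material S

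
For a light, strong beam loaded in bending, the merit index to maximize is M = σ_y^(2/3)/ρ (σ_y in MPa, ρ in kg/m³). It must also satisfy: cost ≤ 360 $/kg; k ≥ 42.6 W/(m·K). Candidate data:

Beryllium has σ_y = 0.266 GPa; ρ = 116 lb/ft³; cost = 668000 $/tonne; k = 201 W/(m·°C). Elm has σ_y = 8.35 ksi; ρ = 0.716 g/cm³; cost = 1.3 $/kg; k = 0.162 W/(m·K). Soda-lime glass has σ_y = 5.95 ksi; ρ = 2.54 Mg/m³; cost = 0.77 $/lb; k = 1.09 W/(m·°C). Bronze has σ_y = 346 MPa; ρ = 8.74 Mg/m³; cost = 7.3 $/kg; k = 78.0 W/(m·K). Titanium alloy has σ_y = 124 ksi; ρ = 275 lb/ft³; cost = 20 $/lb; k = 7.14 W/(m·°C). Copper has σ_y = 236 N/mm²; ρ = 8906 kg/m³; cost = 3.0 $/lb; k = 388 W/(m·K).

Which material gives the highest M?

Screen on constraints: cost ≤ 360 $/kg; k ≥ 42.6 W/(m·K). Survivors: bronze, copper.
Normalizing units and computing the index:
  bronze: σ_y = 346.0 MPa, ρ = 8740 kg/m³
  copper: σ_y = 236.0 MPa, ρ = 8906 kg/m³
  bronze: M = 5.64×10⁻³
  copper: M = 4.29×10⁻³
The maximum is for bronze.

bronze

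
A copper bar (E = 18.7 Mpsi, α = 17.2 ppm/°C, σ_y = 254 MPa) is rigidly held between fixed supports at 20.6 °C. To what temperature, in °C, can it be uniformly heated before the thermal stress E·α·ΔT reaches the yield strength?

135 °C

E = 18.7 Mpsi = 128.9 GPa.
E·α·ΔT = 254.0 MPa ⇒ ΔT = 254.0 / (128.9×10³ × 17.2×10⁻⁶) = 114.5 K.
T = 20.6 + 114.5 = 135.1 °C.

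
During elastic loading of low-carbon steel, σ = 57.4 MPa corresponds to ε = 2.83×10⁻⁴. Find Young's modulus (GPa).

203 GPa

E = σ/ε = 57.4 MPa / 2.83×10⁻⁴ = 202800 MPa = 203 GPa.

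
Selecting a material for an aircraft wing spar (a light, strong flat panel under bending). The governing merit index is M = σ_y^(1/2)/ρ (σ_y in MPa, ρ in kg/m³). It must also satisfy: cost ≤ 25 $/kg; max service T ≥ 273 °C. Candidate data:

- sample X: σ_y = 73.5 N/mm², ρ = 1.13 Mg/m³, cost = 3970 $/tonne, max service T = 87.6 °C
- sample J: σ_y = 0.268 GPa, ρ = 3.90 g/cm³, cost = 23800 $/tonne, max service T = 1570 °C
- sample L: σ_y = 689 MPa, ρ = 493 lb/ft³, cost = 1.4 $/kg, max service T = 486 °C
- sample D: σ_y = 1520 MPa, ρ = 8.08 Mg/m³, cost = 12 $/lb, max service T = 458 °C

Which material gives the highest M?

sample J

Screen on constraints: cost ≤ 25 $/kg; max service T ≥ 273 °C. Survivors: sample J, sample L.
After converting to SI:
  sample J: σ_y = 268.0 MPa, ρ = 3900 kg/m³
  sample L: σ_y = 689.0 MPa, ρ = 7897 kg/m³
  sample J: M = 4.20×10⁻³
  sample L: M = 3.32×10⁻³
The maximum is for sample J.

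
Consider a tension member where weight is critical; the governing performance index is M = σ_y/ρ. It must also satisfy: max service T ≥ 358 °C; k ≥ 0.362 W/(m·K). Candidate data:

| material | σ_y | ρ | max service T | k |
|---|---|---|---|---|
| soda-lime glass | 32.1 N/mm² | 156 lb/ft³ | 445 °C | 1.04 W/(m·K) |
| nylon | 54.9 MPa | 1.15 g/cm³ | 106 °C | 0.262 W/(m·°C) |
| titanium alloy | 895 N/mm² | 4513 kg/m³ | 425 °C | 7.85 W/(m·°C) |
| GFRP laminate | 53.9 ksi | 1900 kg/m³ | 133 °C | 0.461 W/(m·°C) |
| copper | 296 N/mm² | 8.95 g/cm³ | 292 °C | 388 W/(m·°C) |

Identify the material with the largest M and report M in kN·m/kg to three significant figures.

Screen on constraints: max service T ≥ 358 °C; k ≥ 0.362 W/(m·K). Survivors: soda-lime glass, titanium alloy.
In SI units:
  soda-lime glass: σ_y = 32.10 MPa, ρ = 2499 kg/m³
  titanium alloy: σ_y = 895.0 MPa, ρ = 4513 kg/m³
  titanium alloy: M = 198 kN·m/kg
  soda-lime glass: M = 12.8 kN·m/kg
Highest index: titanium alloy.

titanium alloy, M = 198 kN·m/kg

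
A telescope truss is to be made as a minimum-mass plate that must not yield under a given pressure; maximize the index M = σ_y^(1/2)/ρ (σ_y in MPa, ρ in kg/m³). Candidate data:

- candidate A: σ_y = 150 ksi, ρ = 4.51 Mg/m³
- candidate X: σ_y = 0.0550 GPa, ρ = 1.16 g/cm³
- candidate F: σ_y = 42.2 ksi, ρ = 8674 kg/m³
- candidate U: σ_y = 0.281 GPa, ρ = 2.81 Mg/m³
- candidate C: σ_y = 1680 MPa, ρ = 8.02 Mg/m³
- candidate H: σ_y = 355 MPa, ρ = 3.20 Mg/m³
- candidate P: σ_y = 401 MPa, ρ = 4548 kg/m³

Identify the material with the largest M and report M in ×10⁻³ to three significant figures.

Convert each candidate to consistent units, then evaluate M:
  candidate A: σ_y = 1034 MPa, ρ = 4510 kg/m³
  candidate X: σ_y = 55.00 MPa, ρ = 1160 kg/m³
  candidate F: σ_y = 291.0 MPa, ρ = 8674 kg/m³
  candidate U: σ_y = 281.0 MPa, ρ = 2810 kg/m³
  candidate C: σ_y = 1680 MPa, ρ = 8020 kg/m³
  candidate H: σ_y = 355.0 MPa, ρ = 3200 kg/m³
  candidate P: σ_y = 401.0 MPa, ρ = 4548 kg/m³
  candidate A: M = 7.13×10⁻³
  candidate X: M = 6.39×10⁻³
  candidate U: M = 5.97×10⁻³
  candidate H: M = 5.89×10⁻³
  candidate C: M = 5.11×10⁻³
  candidate P: M = 4.40×10⁻³
  candidate F: M = 1.97×10⁻³
The maximum is for candidate A.

candidate A, M = 7.13×10⁻³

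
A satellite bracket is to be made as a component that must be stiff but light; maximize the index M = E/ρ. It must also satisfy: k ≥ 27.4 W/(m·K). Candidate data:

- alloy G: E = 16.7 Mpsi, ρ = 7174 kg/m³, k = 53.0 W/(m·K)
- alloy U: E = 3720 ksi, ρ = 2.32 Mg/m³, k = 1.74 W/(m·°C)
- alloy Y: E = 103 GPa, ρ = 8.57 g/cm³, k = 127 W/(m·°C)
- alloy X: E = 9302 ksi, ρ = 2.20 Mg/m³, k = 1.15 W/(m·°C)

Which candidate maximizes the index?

Screen on constraints: k ≥ 27.4 W/(m·K). Survivors: alloy G, alloy Y.
After converting to SI:
  alloy G: E = 115.1 GPa, ρ = 7174 kg/m³
  alloy Y: E = 103.0 GPa, ρ = 8570 kg/m³
  alloy G: M = 16.0 MN·m/kg
  alloy Y: M = 12.0 MN·m/kg
Alloy G has the largest M.

alloy G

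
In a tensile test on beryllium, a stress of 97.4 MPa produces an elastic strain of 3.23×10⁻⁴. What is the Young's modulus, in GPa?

302 GPa

E = σ/ε = 97.4 MPa / 3.23×10⁻⁴ = 301500 MPa = 302 GPa.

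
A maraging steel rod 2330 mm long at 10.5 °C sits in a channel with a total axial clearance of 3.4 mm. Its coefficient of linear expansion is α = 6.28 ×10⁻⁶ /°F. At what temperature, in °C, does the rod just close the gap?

140 °C

α = 6.28×10⁻⁶/°F × 9/5 = 11.3×10⁻⁶/K.
α·L₀·ΔT = 3.4 mm ⇒ ΔT = 3.4 / (11.3×10⁻⁶ × 2330.0) = 129.1 K.
T = 10.5 + 129.1 = 139.6 °C.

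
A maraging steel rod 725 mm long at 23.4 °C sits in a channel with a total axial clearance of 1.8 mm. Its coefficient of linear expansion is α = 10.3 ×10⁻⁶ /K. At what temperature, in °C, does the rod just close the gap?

α·L₀·ΔT = 1.8 mm ⇒ ΔT = 1.8 / (10.3×10⁻⁶ × 725.0) = 241.0 K.
T = 23.4 + 241.0 = 264.4 °C.

264 °C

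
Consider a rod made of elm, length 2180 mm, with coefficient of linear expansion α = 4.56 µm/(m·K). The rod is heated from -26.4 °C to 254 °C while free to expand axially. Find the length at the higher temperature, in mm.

ΔT = 254 − (-26.4) = 280.4 K.
ΔL = α·L₀·ΔT = 4.56×10⁻⁶ × 2180 mm × 280.4 K = 2.79 mm.
L = L₀ + ΔL = 2180 + 2.79 = 2182.8 mm.

2182.8 mm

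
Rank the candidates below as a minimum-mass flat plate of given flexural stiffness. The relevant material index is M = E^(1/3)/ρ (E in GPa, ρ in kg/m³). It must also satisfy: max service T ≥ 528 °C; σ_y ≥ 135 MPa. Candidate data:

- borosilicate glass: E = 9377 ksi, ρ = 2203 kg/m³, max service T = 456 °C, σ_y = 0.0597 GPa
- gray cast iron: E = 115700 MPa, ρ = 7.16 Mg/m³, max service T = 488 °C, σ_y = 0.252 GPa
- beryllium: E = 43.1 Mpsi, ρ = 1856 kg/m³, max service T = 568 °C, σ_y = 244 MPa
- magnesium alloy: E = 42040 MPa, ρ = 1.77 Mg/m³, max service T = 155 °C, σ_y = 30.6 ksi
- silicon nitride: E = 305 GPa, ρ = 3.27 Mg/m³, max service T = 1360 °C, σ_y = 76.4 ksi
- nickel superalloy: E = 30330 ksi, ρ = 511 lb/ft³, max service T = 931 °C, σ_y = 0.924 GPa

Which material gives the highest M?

Screen on constraints: max service T ≥ 528 °C; σ_y ≥ 135 MPa. Survivors: beryllium, silicon nitride, nickel superalloy.
Normalizing units and computing the index:
  beryllium: E = 297.2 GPa, ρ = 1856 kg/m³
  silicon nitride: E = 305.0 GPa, ρ = 3270 kg/m³
  nickel superalloy: E = 209.1 GPa, ρ = 8185 kg/m³
  beryllium: M = 3.60×10⁻³
  silicon nitride: M = 2.06×10⁻³
  nickel superalloy: M = 0.725×10⁻³
Beryllium ranks first.

beryllium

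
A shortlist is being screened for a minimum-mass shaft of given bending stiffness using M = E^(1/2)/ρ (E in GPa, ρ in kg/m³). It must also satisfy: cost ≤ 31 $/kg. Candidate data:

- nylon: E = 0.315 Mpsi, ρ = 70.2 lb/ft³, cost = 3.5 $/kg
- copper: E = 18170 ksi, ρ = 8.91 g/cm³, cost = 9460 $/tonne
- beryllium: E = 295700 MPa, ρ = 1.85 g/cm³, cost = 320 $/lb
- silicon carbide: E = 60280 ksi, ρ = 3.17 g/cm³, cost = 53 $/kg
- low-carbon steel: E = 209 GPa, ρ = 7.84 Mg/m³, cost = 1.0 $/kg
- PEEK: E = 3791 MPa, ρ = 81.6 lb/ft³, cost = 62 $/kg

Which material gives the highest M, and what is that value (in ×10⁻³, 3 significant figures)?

Screen on constraints: cost ≤ 31 $/kg. Survivors: nylon, copper, low-carbon steel.
In SI units:
  nylon: E = 2.172 GPa, ρ = 1124 kg/m³
  copper: E = 125.3 GPa, ρ = 8910 kg/m³
  low-carbon steel: E = 209.0 GPa, ρ = 7840 kg/m³
  low-carbon steel: M = 1.84×10⁻³
  nylon: M = 1.31×10⁻³
  copper: M = 1.26×10⁻³
Highest index: low-carbon steel.

low-carbon steel, M = 1.84×10⁻³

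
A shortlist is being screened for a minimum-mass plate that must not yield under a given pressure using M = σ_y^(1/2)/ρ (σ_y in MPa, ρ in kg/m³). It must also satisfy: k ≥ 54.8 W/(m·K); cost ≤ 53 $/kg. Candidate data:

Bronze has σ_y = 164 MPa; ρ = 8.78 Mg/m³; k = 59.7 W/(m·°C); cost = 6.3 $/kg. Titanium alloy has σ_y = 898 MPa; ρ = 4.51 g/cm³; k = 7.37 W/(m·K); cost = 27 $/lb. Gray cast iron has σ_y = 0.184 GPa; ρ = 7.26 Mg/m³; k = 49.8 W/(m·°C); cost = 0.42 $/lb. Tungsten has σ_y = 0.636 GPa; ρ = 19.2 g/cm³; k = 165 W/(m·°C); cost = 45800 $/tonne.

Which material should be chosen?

bronze

Screen on constraints: k ≥ 54.8 W/(m·K); cost ≤ 53 $/kg. Survivors: bronze, tungsten.
Normalizing units and computing the index:
  bronze: σ_y = 164.0 MPa, ρ = 8780 kg/m³
  tungsten: σ_y = 636.0 MPa, ρ = 19200 kg/m³
  bronze: M = 1.46×10⁻³
  tungsten: M = 1.31×10⁻³
Highest index: bronze.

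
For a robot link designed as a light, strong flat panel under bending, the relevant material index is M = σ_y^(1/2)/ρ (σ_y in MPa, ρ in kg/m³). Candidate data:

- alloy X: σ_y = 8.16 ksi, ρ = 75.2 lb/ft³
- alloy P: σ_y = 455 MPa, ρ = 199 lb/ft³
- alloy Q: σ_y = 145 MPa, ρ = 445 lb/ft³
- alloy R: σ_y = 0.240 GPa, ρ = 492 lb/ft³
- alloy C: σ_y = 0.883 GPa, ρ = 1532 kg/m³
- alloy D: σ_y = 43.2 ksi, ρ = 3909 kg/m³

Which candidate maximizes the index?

Putting every candidate on a common basis:
  alloy X: σ_y = 56.26 MPa, ρ = 1205 kg/m³
  alloy P: σ_y = 455.0 MPa, ρ = 3188 kg/m³
  alloy Q: σ_y = 145.0 MPa, ρ = 7128 kg/m³
  alloy R: σ_y = 240.0 MPa, ρ = 7881 kg/m³
  alloy C: σ_y = 883.0 MPa, ρ = 1532 kg/m³
  alloy D: σ_y = 297.9 MPa, ρ = 3909 kg/m³
  alloy C: M = 19.4×10⁻³
  alloy P: M = 6.69×10⁻³
  alloy X: M = 6.23×10⁻³
  alloy D: M = 4.42×10⁻³
  alloy R: M = 1.97×10⁻³
  alloy Q: M = 1.69×10⁻³
Highest index: alloy C.

alloy C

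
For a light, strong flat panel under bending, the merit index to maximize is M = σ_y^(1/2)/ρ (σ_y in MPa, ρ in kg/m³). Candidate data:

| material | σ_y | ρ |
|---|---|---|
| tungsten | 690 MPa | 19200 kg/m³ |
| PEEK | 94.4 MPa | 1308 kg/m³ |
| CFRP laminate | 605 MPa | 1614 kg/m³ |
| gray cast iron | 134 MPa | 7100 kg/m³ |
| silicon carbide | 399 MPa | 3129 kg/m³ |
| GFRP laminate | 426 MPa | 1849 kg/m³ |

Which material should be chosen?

CFRP laminate

Evaluate M for each candidate:
  CFRP laminate: M = 15.2×10⁻³
  GFRP laminate: M = 11.2×10⁻³
  PEEK: M = 7.43×10⁻³
  silicon carbide: M = 6.38×10⁻³
  gray cast iron: M = 1.63×10⁻³
  tungsten: M = 1.37×10⁻³
The maximum is for CFRP laminate.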